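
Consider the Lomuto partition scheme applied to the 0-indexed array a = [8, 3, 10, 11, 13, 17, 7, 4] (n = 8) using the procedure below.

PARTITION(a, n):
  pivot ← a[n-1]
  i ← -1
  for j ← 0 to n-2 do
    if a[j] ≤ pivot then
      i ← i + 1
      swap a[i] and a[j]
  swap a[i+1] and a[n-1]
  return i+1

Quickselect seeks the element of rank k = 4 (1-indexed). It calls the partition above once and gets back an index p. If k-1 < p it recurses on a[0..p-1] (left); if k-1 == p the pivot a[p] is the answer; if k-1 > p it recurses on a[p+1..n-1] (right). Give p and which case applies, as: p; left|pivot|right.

1; right

pivot = a[7] = 4; i = -1
j=0: a[0]=8 > 4 → no swap
j=1: a[1]=3 ≤ 4 → i=0, swap a[0],a[1] → [3, 8, 10, 11, 13, 17, 7, 4]
j=2: a[2]=10 > 4 → no swap
j=3: a[3]=11 > 4 → no swap
j=4: a[4]=13 > 4 → no swap
j=5: a[5]=17 > 4 → no swap
j=6: a[6]=7 > 4 → no swap
final swap a[1],a[7] → [3, 4, 10, 11, 13, 17, 7, 8]; return 1
p = 1; k-1 = 3 > 1 ⇒ right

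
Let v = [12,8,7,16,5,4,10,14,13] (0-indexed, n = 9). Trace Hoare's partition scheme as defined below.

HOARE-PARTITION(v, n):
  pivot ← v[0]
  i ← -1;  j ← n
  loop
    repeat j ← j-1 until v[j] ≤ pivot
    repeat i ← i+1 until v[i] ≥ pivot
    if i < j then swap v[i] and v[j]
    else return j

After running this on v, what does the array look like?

pivot=12
j stops at 6 (10), i stops at 0 (12); swap ⇒ [10,8,7,16,5,4,12,14,13]
j stops at 5 (4), i stops at 3 (16); swap ⇒ [10,8,7,4,5,16,12,14,13]
j stops at 4, i stops at 5; i≥j ⇒ return 4. v=[10,8,7,4,5,16,12,14,13]

[10,8,7,4,5,16,12,14,13]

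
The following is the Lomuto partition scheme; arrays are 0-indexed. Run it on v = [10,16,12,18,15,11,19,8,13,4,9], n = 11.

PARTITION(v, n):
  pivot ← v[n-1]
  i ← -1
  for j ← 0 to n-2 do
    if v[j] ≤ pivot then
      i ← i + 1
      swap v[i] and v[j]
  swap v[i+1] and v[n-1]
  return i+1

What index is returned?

pivot = v[10] = 9; i = -1
j=0: v[0]=10 > 9 → no swap
j=1: v[1]=16 > 9 → no swap
j=2: v[2]=12 > 9 → no swap
j=3: v[3]=18 > 9 → no swap
j=4: v[4]=15 > 9 → no swap
j=5: v[5]=11 > 9 → no swap
j=6: v[6]=19 > 9 → no swap
j=7: v[7]=8 ≤ 9 → i=0, swap v[0],v[7] → [8,16,12,18,15,11,19,10,13,4,9]
j=8: v[8]=13 > 9 → no swap
j=9: v[9]=4 ≤ 9 → i=1, swap v[1],v[9] → [8,4,12,18,15,11,19,10,13,16,9]
final swap v[2],v[10] → [8,4,9,18,15,11,19,10,13,16,12]; return 2

2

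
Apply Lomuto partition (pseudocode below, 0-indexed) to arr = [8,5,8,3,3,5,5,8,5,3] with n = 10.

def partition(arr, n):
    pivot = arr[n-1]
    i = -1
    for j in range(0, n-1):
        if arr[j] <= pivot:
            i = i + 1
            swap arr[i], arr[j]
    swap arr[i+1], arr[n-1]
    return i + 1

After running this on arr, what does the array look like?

pivot=3, i=-1
j=0: 8>3, skip
j=1: 5>3, skip
j=2: 8>3, skip
j=3: 3≤3, i=0, swap(0,3) ⇒ [3,5,8,8,3,5,5,8,5,3]
j=4: 3≤3, i=1, swap(1,4) ⇒ [3,3,8,8,5,5,5,8,5,3]
j=5: 5>3, skip
j=6: 5>3, skip
j=7: 8>3, skip
j=8: 5>3, skip
swap(2,9) ⇒ [3,3,3,8,5,5,5,8,5,8]; return 2

[3,3,3,8,5,5,5,8,5,8]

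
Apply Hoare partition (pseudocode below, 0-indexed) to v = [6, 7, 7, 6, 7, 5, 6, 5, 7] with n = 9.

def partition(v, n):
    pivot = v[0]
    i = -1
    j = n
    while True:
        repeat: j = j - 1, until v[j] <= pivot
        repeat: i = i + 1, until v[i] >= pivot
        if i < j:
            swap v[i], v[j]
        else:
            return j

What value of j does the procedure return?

3

pivot=6
j stops at 7 (5), i stops at 0 (6); swap ⇒ [5, 7, 7, 6, 7, 5, 6, 6, 7]
j stops at 6 (6), i stops at 1 (7); swap ⇒ [5, 6, 7, 6, 7, 5, 7, 6, 7]
j stops at 5 (5), i stops at 2 (7); swap ⇒ [5, 6, 5, 6, 7, 7, 7, 6, 7]
j stops at 3, i stops at 3; i≥j ⇒ return 3. v=[5, 6, 5, 6, 7, 7, 7, 6, 7]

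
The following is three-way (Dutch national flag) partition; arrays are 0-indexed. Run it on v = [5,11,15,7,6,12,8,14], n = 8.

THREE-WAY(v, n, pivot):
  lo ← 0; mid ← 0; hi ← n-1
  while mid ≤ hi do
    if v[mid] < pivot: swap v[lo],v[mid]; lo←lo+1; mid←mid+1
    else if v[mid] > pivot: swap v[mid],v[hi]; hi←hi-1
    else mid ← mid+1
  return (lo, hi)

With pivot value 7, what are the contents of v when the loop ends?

lo=0 mid=0 hi=7
5<7: swap(0,0), lo=1 mid=1 ⇒ [5,11,15,7,6,12,8,14]
11>7: swap(1,7), hi=6 ⇒ [5,14,15,7,6,12,8,11]
14>7: swap(1,6), hi=5 ⇒ [5,8,15,7,6,12,14,11]
8>7: swap(1,5), hi=4 ⇒ [5,12,15,7,6,8,14,11]
12>7: swap(1,4), hi=3 ⇒ [5,6,15,7,12,8,14,11]
6<7: swap(1,1), lo=2 mid=2 ⇒ [5,6,15,7,12,8,14,11]
15>7: swap(2,3), hi=2 ⇒ [5,6,7,15,12,8,14,11]
7=7: mid=3
done. lo=2 hi=2; v=[5,6,7,15,12,8,14,11]

[5,6,7,15,12,8,14,11]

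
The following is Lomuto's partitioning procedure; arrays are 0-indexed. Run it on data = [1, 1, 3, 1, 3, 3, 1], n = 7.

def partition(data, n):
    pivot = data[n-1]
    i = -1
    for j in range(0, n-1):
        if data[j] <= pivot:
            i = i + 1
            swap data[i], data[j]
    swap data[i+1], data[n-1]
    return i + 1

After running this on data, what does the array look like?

[1, 1, 1, 1, 3, 3, 3]

pivot = data[6] = 1; i = -1
j=0: data[0]=1 ≤ 1 → i=0, swap data[0],data[0] (no change) → [1, 1, 3, 1, 3, 3, 1]
j=1: data[1]=1 ≤ 1 → i=1, swap data[1],data[1] (no change) → [1, 1, 3, 1, 3, 3, 1]
j=2: data[2]=3 > 1 → no swap
j=3: data[3]=1 ≤ 1 → i=2, swap data[2],data[3] → [1, 1, 1, 3, 3, 3, 1]
j=4: data[4]=3 > 1 → no swap
j=5: data[5]=3 > 1 → no swap
final swap data[3],data[6] → [1, 1, 1, 1, 3, 3, 3]; return 3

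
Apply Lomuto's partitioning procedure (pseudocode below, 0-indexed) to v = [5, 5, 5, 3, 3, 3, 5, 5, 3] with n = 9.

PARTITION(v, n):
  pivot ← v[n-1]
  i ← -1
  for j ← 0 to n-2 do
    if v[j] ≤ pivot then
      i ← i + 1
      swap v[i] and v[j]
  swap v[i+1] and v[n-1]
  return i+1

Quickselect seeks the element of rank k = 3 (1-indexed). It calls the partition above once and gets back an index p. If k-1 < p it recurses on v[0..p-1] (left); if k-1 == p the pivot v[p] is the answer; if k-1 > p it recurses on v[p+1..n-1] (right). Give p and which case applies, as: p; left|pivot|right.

3; left

pivot=3, i=-1
j=0: 5>3, skip
j=1: 5>3, skip
j=2: 5>3, skip
j=3: 3≤3, i=0, swap(0,3) ⇒ [3, 5, 5, 5, 3, 3, 5, 5, 3]
j=4: 3≤3, i=1, swap(1,4) ⇒ [3, 3, 5, 5, 5, 3, 5, 5, 3]
j=5: 3≤3, i=2, swap(2,5) ⇒ [3, 3, 3, 5, 5, 5, 5, 5, 3]
j=6: 5>3, skip
j=7: 5>3, skip
swap(3,8) ⇒ [3, 3, 3, 3, 5, 5, 5, 5, 5]; return 3
p = 3; k-1 = 2 < 3 ⇒ left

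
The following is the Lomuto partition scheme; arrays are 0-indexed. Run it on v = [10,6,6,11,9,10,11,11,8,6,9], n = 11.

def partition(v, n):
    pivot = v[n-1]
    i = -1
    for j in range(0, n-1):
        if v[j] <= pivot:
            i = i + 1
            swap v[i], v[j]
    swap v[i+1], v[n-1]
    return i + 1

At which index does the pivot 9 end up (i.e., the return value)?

5

pivot = v[10] = 9; i = -1
j=0: v[0]=10 > 9 → no swap
j=1: v[1]=6 ≤ 9 → i=0, swap v[0],v[1] → [6,10,6,11,9,10,11,11,8,6,9]
j=2: v[2]=6 ≤ 9 → i=1, swap v[1],v[2] → [6,6,10,11,9,10,11,11,8,6,9]
j=3: v[3]=11 > 9 → no swap
j=4: v[4]=9 ≤ 9 → i=2, swap v[2],v[4] → [6,6,9,11,10,10,11,11,8,6,9]
j=5: v[5]=10 > 9 → no swap
j=6: v[6]=11 > 9 → no swap
j=7: v[7]=11 > 9 → no swap
j=8: v[8]=8 ≤ 9 → i=3, swap v[3],v[8] → [6,6,9,8,10,10,11,11,11,6,9]
j=9: v[9]=6 ≤ 9 → i=4, swap v[4],v[9] → [6,6,9,8,6,10,11,11,11,10,9]
final swap v[5],v[10] → [6,6,9,8,6,9,11,11,11,10,10]; return 5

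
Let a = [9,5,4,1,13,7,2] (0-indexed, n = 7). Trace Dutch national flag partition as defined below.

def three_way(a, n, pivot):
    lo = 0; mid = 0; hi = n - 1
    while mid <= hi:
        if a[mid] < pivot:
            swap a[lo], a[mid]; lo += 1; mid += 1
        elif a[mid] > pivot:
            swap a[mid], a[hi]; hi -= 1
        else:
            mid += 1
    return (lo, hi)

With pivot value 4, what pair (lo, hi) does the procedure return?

pivot = 4; lo=0, mid=0, hi=6
a[mid]=9>4: swap a[0],a[6]; hi=5 → [2,5,4,1,13,7,9]
a[mid]=2<4: swap a[0],a[0]; lo=1,mid=1 → [2,5,4,1,13,7,9]
a[mid]=5>4: swap a[1],a[5]; hi=4 → [2,7,4,1,13,5,9]
a[mid]=7>4: swap a[1],a[4]; hi=3 → [2,13,4,1,7,5,9]
a[mid]=13>4: swap a[1],a[3]; hi=2 → [2,1,4,13,7,5,9]
a[mid]=1<4: swap a[1],a[1]; lo=2,mid=2 → [2,1,4,13,7,5,9]
a[mid]=4=4: mid=3
end: lo=2, hi=2; a = [2,1,4,13,7,5,9]

(2, 2)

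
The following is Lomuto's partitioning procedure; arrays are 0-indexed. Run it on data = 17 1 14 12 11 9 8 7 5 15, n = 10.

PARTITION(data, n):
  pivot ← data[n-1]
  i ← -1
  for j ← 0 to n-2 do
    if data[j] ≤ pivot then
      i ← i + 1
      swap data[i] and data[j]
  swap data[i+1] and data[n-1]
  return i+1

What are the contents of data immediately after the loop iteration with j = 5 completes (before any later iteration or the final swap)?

1 14 12 11 9 17 8 7 5 15

pivot = data[9] = 15; i = -1
j=0: data[0]=17 > 15 → no swap
j=1: data[1]=1 ≤ 15 → i=0, swap data[0],data[1] → 1 17 14 12 11 9 8 7 5 15
j=2: data[2]=14 ≤ 15 → i=1, swap data[1],data[2] → 1 14 17 12 11 9 8 7 5 15
j=3: data[3]=12 ≤ 15 → i=2, swap data[2],data[3] → 1 14 12 17 11 9 8 7 5 15
j=4: data[4]=11 ≤ 15 → i=3, swap data[3],data[4] → 1 14 12 11 17 9 8 7 5 15
j=5: data[5]=9 ≤ 15 → i=4, swap data[4],data[5] → 1 14 12 11 9 17 8 7 5 15
(after j=5) data = 1 14 12 11 9 17 8 7 5 15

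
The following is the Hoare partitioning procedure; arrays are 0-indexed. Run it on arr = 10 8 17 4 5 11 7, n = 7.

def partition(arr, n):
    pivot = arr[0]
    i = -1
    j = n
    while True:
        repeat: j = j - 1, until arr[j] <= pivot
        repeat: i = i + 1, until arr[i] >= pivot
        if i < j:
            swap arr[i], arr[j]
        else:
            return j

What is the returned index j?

pivot=10
j stops at 6 (7), i stops at 0 (10); swap ⇒ 7 8 17 4 5 11 10
j stops at 4 (5), i stops at 2 (17); swap ⇒ 7 8 5 4 17 11 10
j stops at 3, i stops at 4; i≥j ⇒ return 3. arr=7 8 5 4 17 11 10

3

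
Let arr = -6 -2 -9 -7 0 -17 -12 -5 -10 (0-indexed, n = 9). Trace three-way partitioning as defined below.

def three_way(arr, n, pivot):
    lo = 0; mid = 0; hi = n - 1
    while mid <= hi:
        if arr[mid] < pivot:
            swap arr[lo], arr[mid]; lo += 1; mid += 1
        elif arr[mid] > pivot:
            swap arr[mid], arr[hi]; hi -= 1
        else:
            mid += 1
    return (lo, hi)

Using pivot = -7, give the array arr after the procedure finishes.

lo=0 mid=0 hi=8
-6>-7: swap(0,8), hi=7 ⇒ -10 -2 -9 -7 0 -17 -12 -5 -6
-10<-7: swap(0,0), lo=1 mid=1 ⇒ -10 -2 -9 -7 0 -17 -12 -5 -6
-2>-7: swap(1,7), hi=6 ⇒ -10 -5 -9 -7 0 -17 -12 -2 -6
-5>-7: swap(1,6), hi=5 ⇒ -10 -12 -9 -7 0 -17 -5 -2 -6
-12<-7: swap(1,1), lo=2 mid=2 ⇒ -10 -12 -9 -7 0 -17 -5 -2 -6
-9<-7: swap(2,2), lo=3 mid=3 ⇒ -10 -12 -9 -7 0 -17 -5 -2 -6
-7=-7: mid=4
0>-7: swap(4,5), hi=4 ⇒ -10 -12 -9 -7 -17 0 -5 -2 -6
-17<-7: swap(3,4), lo=4 mid=5 ⇒ -10 -12 -9 -17 -7 0 -5 -2 -6
done. lo=4 hi=4; arr=-10 -12 -9 -17 -7 0 -5 -2 -6

-10 -12 -9 -17 -7 0 -5 -2 -6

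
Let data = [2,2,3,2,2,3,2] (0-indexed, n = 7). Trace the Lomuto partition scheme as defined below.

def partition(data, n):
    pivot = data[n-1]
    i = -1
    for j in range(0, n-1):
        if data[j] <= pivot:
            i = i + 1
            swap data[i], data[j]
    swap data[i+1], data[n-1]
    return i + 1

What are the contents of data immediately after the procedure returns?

[2,2,2,2,2,3,3]

pivot = data[6] = 2; i = -1
j=0: data[0]=2 ≤ 2 → i=0, swap data[0],data[0] (no change) → [2,2,3,2,2,3,2]
j=1: data[1]=2 ≤ 2 → i=1, swap data[1],data[1] (no change) → [2,2,3,2,2,3,2]
j=2: data[2]=3 > 2 → no swap
j=3: data[3]=2 ≤ 2 → i=2, swap data[2],data[3] → [2,2,2,3,2,3,2]
j=4: data[4]=2 ≤ 2 → i=3, swap data[3],data[4] → [2,2,2,2,3,3,2]
j=5: data[5]=3 > 2 → no swap
final swap data[4],data[6] → [2,2,2,2,2,3,3]; return 4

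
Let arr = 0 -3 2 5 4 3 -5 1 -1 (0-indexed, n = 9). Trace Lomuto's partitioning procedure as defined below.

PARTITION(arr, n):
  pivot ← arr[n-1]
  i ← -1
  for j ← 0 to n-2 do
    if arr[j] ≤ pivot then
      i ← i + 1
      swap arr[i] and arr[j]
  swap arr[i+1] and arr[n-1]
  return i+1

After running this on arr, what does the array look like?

-3 -5 -1 5 4 3 0 1 2

pivot = arr[8] = -1; i = -1
j=0: arr[0]=0 > -1 → no swap
j=1: arr[1]=-3 ≤ -1 → i=0, swap arr[0],arr[1] → -3 0 2 5 4 3 -5 1 -1
j=2: arr[2]=2 > -1 → no swap
j=3: arr[3]=5 > -1 → no swap
j=4: arr[4]=4 > -1 → no swap
j=5: arr[5]=3 > -1 → no swap
j=6: arr[6]=-5 ≤ -1 → i=1, swap arr[1],arr[6] → -3 -5 2 5 4 3 0 1 -1
j=7: arr[7]=1 > -1 → no swap
final swap arr[2],arr[8] → -3 -5 -1 5 4 3 0 1 2; return 2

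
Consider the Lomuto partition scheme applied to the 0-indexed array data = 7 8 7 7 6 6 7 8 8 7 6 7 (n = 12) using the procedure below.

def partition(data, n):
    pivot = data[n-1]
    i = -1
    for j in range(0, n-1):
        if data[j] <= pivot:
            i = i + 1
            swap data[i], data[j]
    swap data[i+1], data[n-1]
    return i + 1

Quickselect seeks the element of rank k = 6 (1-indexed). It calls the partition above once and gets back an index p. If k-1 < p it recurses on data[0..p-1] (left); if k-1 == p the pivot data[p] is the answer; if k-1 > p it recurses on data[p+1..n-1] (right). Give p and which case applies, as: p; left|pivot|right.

pivot = data[11] = 7; i = -1
j=0: data[0]=7 ≤ 7 → i=0, swap data[0],data[0] (no change) → 7 8 7 7 6 6 7 8 8 7 6 7
j=1: data[1]=8 > 7 → no swap
j=2: data[2]=7 ≤ 7 → i=1, swap data[1],data[2] → 7 7 8 7 6 6 7 8 8 7 6 7
j=3: data[3]=7 ≤ 7 → i=2, swap data[2],data[3] → 7 7 7 8 6 6 7 8 8 7 6 7
j=4: data[4]=6 ≤ 7 → i=3, swap data[3],data[4] → 7 7 7 6 8 6 7 8 8 7 6 7
j=5: data[5]=6 ≤ 7 → i=4, swap data[4],data[5] → 7 7 7 6 6 8 7 8 8 7 6 7
j=6: data[6]=7 ≤ 7 → i=5, swap data[5],data[6] → 7 7 7 6 6 7 8 8 8 7 6 7
j=7: data[7]=8 > 7 → no swap
j=8: data[8]=8 > 7 → no swap
j=9: data[9]=7 ≤ 7 → i=6, swap data[6],data[9] → 7 7 7 6 6 7 7 8 8 8 6 7
j=10: data[10]=6 ≤ 7 → i=7, swap data[7],data[10] → 7 7 7 6 6 7 7 6 8 8 8 7
final swap data[8],data[11] → 7 7 7 6 6 7 7 6 7 8 8 8; return 8
p = 8; k-1 = 5 < 8 ⇒ left

8; left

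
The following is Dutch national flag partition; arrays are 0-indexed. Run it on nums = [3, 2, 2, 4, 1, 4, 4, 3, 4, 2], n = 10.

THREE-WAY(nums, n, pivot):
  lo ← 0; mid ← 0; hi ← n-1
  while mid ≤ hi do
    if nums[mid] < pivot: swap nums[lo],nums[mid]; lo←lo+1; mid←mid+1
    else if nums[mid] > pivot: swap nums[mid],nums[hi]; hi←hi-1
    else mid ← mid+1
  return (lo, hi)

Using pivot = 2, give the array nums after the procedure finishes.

lo=0 mid=0 hi=9
3>2: swap(0,9), hi=8 ⇒ [2, 2, 2, 4, 1, 4, 4, 3, 4, 3]
2=2: mid=1
2=2: mid=2
2=2: mid=3
4>2: swap(3,8), hi=7 ⇒ [2, 2, 2, 4, 1, 4, 4, 3, 4, 3]
4>2: swap(3,7), hi=6 ⇒ [2, 2, 2, 3, 1, 4, 4, 4, 4, 3]
3>2: swap(3,6), hi=5 ⇒ [2, 2, 2, 4, 1, 4, 3, 4, 4, 3]
4>2: swap(3,5), hi=4 ⇒ [2, 2, 2, 4, 1, 4, 3, 4, 4, 3]
4>2: swap(3,4), hi=3 ⇒ [2, 2, 2, 1, 4, 4, 3, 4, 4, 3]
1<2: swap(0,3), lo=1 mid=4 ⇒ [1, 2, 2, 2, 4, 4, 3, 4, 4, 3]
done. lo=1 hi=3; nums=[1, 2, 2, 2, 4, 4, 3, 4, 4, 3]

[1, 2, 2, 2, 4, 4, 3, 4, 4, 3]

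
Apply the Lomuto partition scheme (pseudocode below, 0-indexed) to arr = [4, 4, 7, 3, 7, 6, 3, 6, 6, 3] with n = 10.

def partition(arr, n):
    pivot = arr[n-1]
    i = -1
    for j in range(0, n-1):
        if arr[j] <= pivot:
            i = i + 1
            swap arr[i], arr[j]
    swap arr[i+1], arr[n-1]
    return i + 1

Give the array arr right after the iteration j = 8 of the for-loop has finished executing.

[3, 3, 7, 4, 7, 6, 4, 6, 6, 3]

pivot=3, i=-1
j=0: 4>3, skip
j=1: 4>3, skip
j=2: 7>3, skip
j=3: 3≤3, i=0, swap(0,3) ⇒ [3, 4, 7, 4, 7, 6, 3, 6, 6, 3]
j=4: 7>3, skip
j=5: 6>3, skip
j=6: 3≤3, i=1, swap(1,6) ⇒ [3, 3, 7, 4, 7, 6, 4, 6, 6, 3]
j=7: 6>3, skip
j=8: 6>3, skip
(after j=8) arr = [3, 3, 7, 4, 7, 6, 4, 6, 6, 3]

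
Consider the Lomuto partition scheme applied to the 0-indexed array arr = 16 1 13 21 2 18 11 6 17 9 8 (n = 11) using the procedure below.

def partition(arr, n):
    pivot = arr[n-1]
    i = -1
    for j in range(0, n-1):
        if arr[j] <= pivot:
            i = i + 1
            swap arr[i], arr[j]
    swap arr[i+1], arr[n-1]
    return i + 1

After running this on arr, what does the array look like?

pivot = arr[10] = 8; i = -1
j=0: arr[0]=16 > 8 → no swap
j=1: arr[1]=1 ≤ 8 → i=0, swap arr[0],arr[1] → 1 16 13 21 2 18 11 6 17 9 8
j=2: arr[2]=13 > 8 → no swap
j=3: arr[3]=21 > 8 → no swap
j=4: arr[4]=2 ≤ 8 → i=1, swap arr[1],arr[4] → 1 2 13 21 16 18 11 6 17 9 8
j=5: arr[5]=18 > 8 → no swap
j=6: arr[6]=11 > 8 → no swap
j=7: arr[7]=6 ≤ 8 → i=2, swap arr[2],arr[7] → 1 2 6 21 16 18 11 13 17 9 8
j=8: arr[8]=17 > 8 → no swap
j=9: arr[9]=9 > 8 → no swap
final swap arr[3],arr[10] → 1 2 6 8 16 18 11 13 17 9 21; return 3

1 2 6 8 16 18 11 13 17 9 21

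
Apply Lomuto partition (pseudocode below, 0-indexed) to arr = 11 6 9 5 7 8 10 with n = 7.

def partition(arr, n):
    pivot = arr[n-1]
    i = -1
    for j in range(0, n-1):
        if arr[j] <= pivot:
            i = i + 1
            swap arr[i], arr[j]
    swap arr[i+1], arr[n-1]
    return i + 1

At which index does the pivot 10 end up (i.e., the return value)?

pivot = arr[6] = 10; i = -1
j=0: arr[0]=11 > 10 → no swap
j=1: arr[1]=6 ≤ 10 → i=0, swap arr[0],arr[1] → 6 11 9 5 7 8 10
j=2: arr[2]=9 ≤ 10 → i=1, swap arr[1],arr[2] → 6 9 11 5 7 8 10
j=3: arr[3]=5 ≤ 10 → i=2, swap arr[2],arr[3] → 6 9 5 11 7 8 10
j=4: arr[4]=7 ≤ 10 → i=3, swap arr[3],arr[4] → 6 9 5 7 11 8 10
j=5: arr[5]=8 ≤ 10 → i=4, swap arr[4],arr[5] → 6 9 5 7 8 11 10
final swap arr[5],arr[6] → 6 9 5 7 8 10 11; return 5

5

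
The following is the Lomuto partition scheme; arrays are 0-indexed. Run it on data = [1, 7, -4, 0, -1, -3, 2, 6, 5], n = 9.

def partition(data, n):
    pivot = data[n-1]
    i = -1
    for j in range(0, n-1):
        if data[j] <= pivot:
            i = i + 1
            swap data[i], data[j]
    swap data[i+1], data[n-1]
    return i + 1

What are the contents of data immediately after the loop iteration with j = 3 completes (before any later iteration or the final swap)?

pivot=5, i=-1
j=0: 1≤5, i=0, swap(0,0) ⇒ [1, 7, -4, 0, -1, -3, 2, 6, 5]
j=1: 7>5, skip
j=2: -4≤5, i=1, swap(1,2) ⇒ [1, -4, 7, 0, -1, -3, 2, 6, 5]
j=3: 0≤5, i=2, swap(2,3) ⇒ [1, -4, 0, 7, -1, -3, 2, 6, 5]
(after j=3) data = [1, -4, 0, 7, -1, -3, 2, 6, 5]

[1, -4, 0, 7, -1, -3, 2, 6, 5]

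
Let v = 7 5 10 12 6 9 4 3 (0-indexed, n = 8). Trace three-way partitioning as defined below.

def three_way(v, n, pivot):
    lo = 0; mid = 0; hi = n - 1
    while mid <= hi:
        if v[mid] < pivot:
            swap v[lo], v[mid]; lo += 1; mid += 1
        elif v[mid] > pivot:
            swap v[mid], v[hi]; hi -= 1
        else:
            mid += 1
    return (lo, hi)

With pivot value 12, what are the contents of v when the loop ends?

7 5 10 6 9 4 3 12

lo=0 mid=0 hi=7
7<12: swap(0,0), lo=1 mid=1 ⇒ 7 5 10 12 6 9 4 3
5<12: swap(1,1), lo=2 mid=2 ⇒ 7 5 10 12 6 9 4 3
10<12: swap(2,2), lo=3 mid=3 ⇒ 7 5 10 12 6 9 4 3
12=12: mid=4
6<12: swap(3,4), lo=4 mid=5 ⇒ 7 5 10 6 12 9 4 3
9<12: swap(4,5), lo=5 mid=6 ⇒ 7 5 10 6 9 12 4 3
4<12: swap(5,6), lo=6 mid=7 ⇒ 7 5 10 6 9 4 12 3
3<12: swap(6,7), lo=7 mid=8 ⇒ 7 5 10 6 9 4 3 12
done. lo=7 hi=7; v=7 5 10 6 9 4 3 12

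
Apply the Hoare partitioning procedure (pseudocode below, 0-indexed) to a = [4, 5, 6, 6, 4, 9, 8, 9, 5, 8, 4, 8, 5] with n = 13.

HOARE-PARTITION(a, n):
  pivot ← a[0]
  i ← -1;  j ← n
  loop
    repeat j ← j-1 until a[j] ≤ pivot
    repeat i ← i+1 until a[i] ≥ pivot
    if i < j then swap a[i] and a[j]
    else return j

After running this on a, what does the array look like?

[4, 4, 6, 6, 5, 9, 8, 9, 5, 8, 4, 8, 5]

pivot=4
j stops at 10 (4), i stops at 0 (4); swap ⇒ [4, 5, 6, 6, 4, 9, 8, 9, 5, 8, 4, 8, 5]
j stops at 4 (4), i stops at 1 (5); swap ⇒ [4, 4, 6, 6, 5, 9, 8, 9, 5, 8, 4, 8, 5]
j stops at 1, i stops at 2; i≥j ⇒ return 1. a=[4, 4, 6, 6, 5, 9, 8, 9, 5, 8, 4, 8, 5]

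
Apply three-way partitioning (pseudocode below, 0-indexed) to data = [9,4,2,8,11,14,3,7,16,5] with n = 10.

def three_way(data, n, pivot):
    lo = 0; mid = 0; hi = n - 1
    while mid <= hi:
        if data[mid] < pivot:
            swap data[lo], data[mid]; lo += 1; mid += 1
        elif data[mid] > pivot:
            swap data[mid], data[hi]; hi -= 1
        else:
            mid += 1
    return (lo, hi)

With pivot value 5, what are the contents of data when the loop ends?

pivot = 5; lo=0, mid=0, hi=9
data[mid]=9>5: swap data[0],data[9]; hi=8 → [5,4,2,8,11,14,3,7,16,9]
data[mid]=5=5: mid=1
data[mid]=4<5: swap data[0],data[1]; lo=1,mid=2 → [4,5,2,8,11,14,3,7,16,9]
data[mid]=2<5: swap data[1],data[2]; lo=2,mid=3 → [4,2,5,8,11,14,3,7,16,9]
data[mid]=8>5: swap data[3],data[8]; hi=7 → [4,2,5,16,11,14,3,7,8,9]
data[mid]=16>5: swap data[3],data[7]; hi=6 → [4,2,5,7,11,14,3,16,8,9]
data[mid]=7>5: swap data[3],data[6]; hi=5 → [4,2,5,3,11,14,7,16,8,9]
data[mid]=3<5: swap data[2],data[3]; lo=3,mid=4 → [4,2,3,5,11,14,7,16,8,9]
data[mid]=11>5: swap data[4],data[5]; hi=4 → [4,2,3,5,14,11,7,16,8,9]
data[mid]=14>5: swap data[4],data[4]; hi=3 → [4,2,3,5,14,11,7,16,8,9]
end: lo=3, hi=3; data = [4,2,3,5,14,11,7,16,8,9]

[4,2,3,5,14,11,7,16,8,9]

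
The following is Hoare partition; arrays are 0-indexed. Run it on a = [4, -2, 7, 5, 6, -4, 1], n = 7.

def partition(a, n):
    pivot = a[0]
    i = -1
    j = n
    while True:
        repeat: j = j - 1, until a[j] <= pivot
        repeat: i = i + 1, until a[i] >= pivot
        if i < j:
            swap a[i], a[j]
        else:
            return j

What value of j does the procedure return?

pivot=4
j stops at 6 (1), i stops at 0 (4); swap ⇒ [1, -2, 7, 5, 6, -4, 4]
j stops at 5 (-4), i stops at 2 (7); swap ⇒ [1, -2, -4, 5, 6, 7, 4]
j stops at 2, i stops at 3; i≥j ⇒ return 2. a=[1, -2, -4, 5, 6, 7, 4]

2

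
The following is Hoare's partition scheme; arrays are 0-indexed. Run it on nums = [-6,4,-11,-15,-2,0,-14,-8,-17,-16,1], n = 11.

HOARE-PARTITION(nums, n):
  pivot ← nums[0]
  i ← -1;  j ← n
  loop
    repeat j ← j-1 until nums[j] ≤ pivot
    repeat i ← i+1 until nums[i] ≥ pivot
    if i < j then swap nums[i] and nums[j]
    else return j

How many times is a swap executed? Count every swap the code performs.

4

pivot=-6
j stops at 9 (-16), i stops at 0 (-6); swap ⇒ [-16,4,-11,-15,-2,0,-14,-8,-17,-6,1]
j stops at 8 (-17), i stops at 1 (4); swap ⇒ [-16,-17,-11,-15,-2,0,-14,-8,4,-6,1]
j stops at 7 (-8), i stops at 4 (-2); swap ⇒ [-16,-17,-11,-15,-8,0,-14,-2,4,-6,1]
j stops at 6 (-14), i stops at 5 (0); swap ⇒ [-16,-17,-11,-15,-8,-14,0,-2,4,-6,1]
j stops at 5, i stops at 6; i≥j ⇒ return 5. nums=[-16,-17,-11,-15,-8,-14,0,-2,4,-6,1]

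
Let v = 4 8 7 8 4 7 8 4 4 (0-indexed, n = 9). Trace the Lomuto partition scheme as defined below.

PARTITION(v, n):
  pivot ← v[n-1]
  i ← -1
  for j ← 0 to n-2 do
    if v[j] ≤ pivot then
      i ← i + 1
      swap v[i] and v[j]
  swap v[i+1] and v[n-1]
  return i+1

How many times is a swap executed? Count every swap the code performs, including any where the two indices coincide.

pivot=4, i=-1
j=0: 4≤4, i=0, swap(0,0) ⇒ 4 8 7 8 4 7 8 4 4
j=1: 8>4, skip
j=2: 7>4, skip
j=3: 8>4, skip
j=4: 4≤4, i=1, swap(1,4) ⇒ 4 4 7 8 8 7 8 4 4
j=5: 7>4, skip
j=6: 8>4, skip
j=7: 4≤4, i=2, swap(2,7) ⇒ 4 4 4 8 8 7 8 7 4
swap(3,8) ⇒ 4 4 4 4 8 7 8 7 8; return 3

4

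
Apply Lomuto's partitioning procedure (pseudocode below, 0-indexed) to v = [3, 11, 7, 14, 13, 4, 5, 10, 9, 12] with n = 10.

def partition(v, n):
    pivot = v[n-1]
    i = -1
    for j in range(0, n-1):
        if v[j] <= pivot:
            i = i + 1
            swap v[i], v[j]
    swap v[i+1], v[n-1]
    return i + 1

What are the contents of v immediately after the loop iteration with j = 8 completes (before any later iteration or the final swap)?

[3, 11, 7, 4, 5, 10, 9, 14, 13, 12]

pivot = v[9] = 12; i = -1
j=0: v[0]=3 ≤ 12 → i=0, swap v[0],v[0] (no change) → [3, 11, 7, 14, 13, 4, 5, 10, 9, 12]
j=1: v[1]=11 ≤ 12 → i=1, swap v[1],v[1] (no change) → [3, 11, 7, 14, 13, 4, 5, 10, 9, 12]
j=2: v[2]=7 ≤ 12 → i=2, swap v[2],v[2] (no change) → [3, 11, 7, 14, 13, 4, 5, 10, 9, 12]
j=3: v[3]=14 > 12 → no swap
j=4: v[4]=13 > 12 → no swap
j=5: v[5]=4 ≤ 12 → i=3, swap v[3],v[5] → [3, 11, 7, 4, 13, 14, 5, 10, 9, 12]
j=6: v[6]=5 ≤ 12 → i=4, swap v[4],v[6] → [3, 11, 7, 4, 5, 14, 13, 10, 9, 12]
j=7: v[7]=10 ≤ 12 → i=5, swap v[5],v[7] → [3, 11, 7, 4, 5, 10, 13, 14, 9, 12]
j=8: v[8]=9 ≤ 12 → i=6, swap v[6],v[8] → [3, 11, 7, 4, 5, 10, 9, 14, 13, 12]
(after j=8) v = [3, 11, 7, 4, 5, 10, 9, 14, 13, 12]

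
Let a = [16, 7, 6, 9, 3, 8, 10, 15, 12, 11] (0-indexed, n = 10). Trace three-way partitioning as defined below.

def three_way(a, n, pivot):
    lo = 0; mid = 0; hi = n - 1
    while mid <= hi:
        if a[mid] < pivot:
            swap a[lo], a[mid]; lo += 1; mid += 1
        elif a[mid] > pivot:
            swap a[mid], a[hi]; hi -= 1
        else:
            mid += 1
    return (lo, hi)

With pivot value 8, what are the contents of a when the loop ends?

lo=0 mid=0 hi=9
16>8: swap(0,9), hi=8 ⇒ [11, 7, 6, 9, 3, 8, 10, 15, 12, 16]
11>8: swap(0,8), hi=7 ⇒ [12, 7, 6, 9, 3, 8, 10, 15, 11, 16]
12>8: swap(0,7), hi=6 ⇒ [15, 7, 6, 9, 3, 8, 10, 12, 11, 16]
15>8: swap(0,6), hi=5 ⇒ [10, 7, 6, 9, 3, 8, 15, 12, 11, 16]
10>8: swap(0,5), hi=4 ⇒ [8, 7, 6, 9, 3, 10, 15, 12, 11, 16]
8=8: mid=1
7<8: swap(0,1), lo=1 mid=2 ⇒ [7, 8, 6, 9, 3, 10, 15, 12, 11, 16]
6<8: swap(1,2), lo=2 mid=3 ⇒ [7, 6, 8, 9, 3, 10, 15, 12, 11, 16]
9>8: swap(3,4), hi=3 ⇒ [7, 6, 8, 3, 9, 10, 15, 12, 11, 16]
3<8: swap(2,3), lo=3 mid=4 ⇒ [7, 6, 3, 8, 9, 10, 15, 12, 11, 16]
done. lo=3 hi=3; a=[7, 6, 3, 8, 9, 10, 15, 12, 11, 16]

[7, 6, 3, 8, 9, 10, 15, 12, 11, 16]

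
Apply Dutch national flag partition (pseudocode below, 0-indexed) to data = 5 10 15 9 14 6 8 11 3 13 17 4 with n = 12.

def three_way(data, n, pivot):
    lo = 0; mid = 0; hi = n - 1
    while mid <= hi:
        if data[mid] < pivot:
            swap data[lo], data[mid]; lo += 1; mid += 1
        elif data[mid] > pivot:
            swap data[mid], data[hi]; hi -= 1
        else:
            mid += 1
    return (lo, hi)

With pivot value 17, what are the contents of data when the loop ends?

pivot = 17; lo=0, mid=0, hi=11
data[mid]=5<17: swap data[0],data[0]; lo=1,mid=1 → 5 10 15 9 14 6 8 11 3 13 17 4
data[mid]=10<17: swap data[1],data[1]; lo=2,mid=2 → 5 10 15 9 14 6 8 11 3 13 17 4
data[mid]=15<17: swap data[2],data[2]; lo=3,mid=3 → 5 10 15 9 14 6 8 11 3 13 17 4
data[mid]=9<17: swap data[3],data[3]; lo=4,mid=4 → 5 10 15 9 14 6 8 11 3 13 17 4
data[mid]=14<17: swap data[4],data[4]; lo=5,mid=5 → 5 10 15 9 14 6 8 11 3 13 17 4
data[mid]=6<17: swap data[5],data[5]; lo=6,mid=6 → 5 10 15 9 14 6 8 11 3 13 17 4
data[mid]=8<17: swap data[6],data[6]; lo=7,mid=7 → 5 10 15 9 14 6 8 11 3 13 17 4
data[mid]=11<17: swap data[7],data[7]; lo=8,mid=8 → 5 10 15 9 14 6 8 11 3 13 17 4
data[mid]=3<17: swap data[8],data[8]; lo=9,mid=9 → 5 10 15 9 14 6 8 11 3 13 17 4
data[mid]=13<17: swap data[9],data[9]; lo=10,mid=10 → 5 10 15 9 14 6 8 11 3 13 17 4
data[mid]=17=17: mid=11
data[mid]=4<17: swap data[10],data[11]; lo=11,mid=12 → 5 10 15 9 14 6 8 11 3 13 4 17
end: lo=11, hi=11; data = 5 10 15 9 14 6 8 11 3 13 4 17

5 10 15 9 14 6 8 11 3 13 4 17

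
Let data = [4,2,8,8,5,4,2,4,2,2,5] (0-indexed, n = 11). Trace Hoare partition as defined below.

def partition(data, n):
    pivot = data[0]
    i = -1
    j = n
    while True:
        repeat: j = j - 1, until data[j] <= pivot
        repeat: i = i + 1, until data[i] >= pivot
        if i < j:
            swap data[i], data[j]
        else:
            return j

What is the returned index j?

5

pivot=4
j stops at 9 (2), i stops at 0 (4); swap ⇒ [2,2,8,8,5,4,2,4,2,4,5]
j stops at 8 (2), i stops at 2 (8); swap ⇒ [2,2,2,8,5,4,2,4,8,4,5]
j stops at 7 (4), i stops at 3 (8); swap ⇒ [2,2,2,4,5,4,2,8,8,4,5]
j stops at 6 (2), i stops at 4 (5); swap ⇒ [2,2,2,4,2,4,5,8,8,4,5]
j stops at 5, i stops at 5; i≥j ⇒ return 5. data=[2,2,2,4,2,4,5,8,8,4,5]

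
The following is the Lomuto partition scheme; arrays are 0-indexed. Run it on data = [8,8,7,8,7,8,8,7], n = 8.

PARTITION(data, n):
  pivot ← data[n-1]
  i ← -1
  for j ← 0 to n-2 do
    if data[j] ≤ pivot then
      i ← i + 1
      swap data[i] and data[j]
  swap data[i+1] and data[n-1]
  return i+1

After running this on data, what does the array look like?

pivot = data[7] = 7; i = -1
j=0: data[0]=8 > 7 → no swap
j=1: data[1]=8 > 7 → no swap
j=2: data[2]=7 ≤ 7 → i=0, swap data[0],data[2] → [7,8,8,8,7,8,8,7]
j=3: data[3]=8 > 7 → no swap
j=4: data[4]=7 ≤ 7 → i=1, swap data[1],data[4] → [7,7,8,8,8,8,8,7]
j=5: data[5]=8 > 7 → no swap
j=6: data[6]=8 > 7 → no swap
final swap data[2],data[7] → [7,7,7,8,8,8,8,8]; return 2

[7,7,7,8,8,8,8,8]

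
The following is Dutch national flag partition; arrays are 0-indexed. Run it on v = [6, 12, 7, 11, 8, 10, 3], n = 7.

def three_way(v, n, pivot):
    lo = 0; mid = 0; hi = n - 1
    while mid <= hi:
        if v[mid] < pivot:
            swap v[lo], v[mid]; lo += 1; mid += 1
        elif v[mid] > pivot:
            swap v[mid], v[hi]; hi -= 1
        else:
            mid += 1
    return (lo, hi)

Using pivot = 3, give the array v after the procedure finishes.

pivot = 3; lo=0, mid=0, hi=6
v[mid]=6>3: swap v[0],v[6]; hi=5 → [3, 12, 7, 11, 8, 10, 6]
v[mid]=3=3: mid=1
v[mid]=12>3: swap v[1],v[5]; hi=4 → [3, 10, 7, 11, 8, 12, 6]
v[mid]=10>3: swap v[1],v[4]; hi=3 → [3, 8, 7, 11, 10, 12, 6]
v[mid]=8>3: swap v[1],v[3]; hi=2 → [3, 11, 7, 8, 10, 12, 6]
v[mid]=11>3: swap v[1],v[2]; hi=1 → [3, 7, 11, 8, 10, 12, 6]
v[mid]=7>3: swap v[1],v[1]; hi=0 → [3, 7, 11, 8, 10, 12, 6]
end: lo=0, hi=0; v = [3, 7, 11, 8, 10, 12, 6]

[3, 7, 11, 8, 10, 12, 6]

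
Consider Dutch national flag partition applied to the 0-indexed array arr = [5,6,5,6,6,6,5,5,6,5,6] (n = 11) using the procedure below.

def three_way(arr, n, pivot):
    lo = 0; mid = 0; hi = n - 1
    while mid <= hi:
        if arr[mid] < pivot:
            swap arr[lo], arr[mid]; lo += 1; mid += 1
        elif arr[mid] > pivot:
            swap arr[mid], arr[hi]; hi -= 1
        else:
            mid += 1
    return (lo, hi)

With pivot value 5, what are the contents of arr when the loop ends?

pivot = 5; lo=0, mid=0, hi=10
arr[mid]=5=5: mid=1
arr[mid]=6>5: swap arr[1],arr[10]; hi=9 → [5,6,5,6,6,6,5,5,6,5,6]
arr[mid]=6>5: swap arr[1],arr[9]; hi=8 → [5,5,5,6,6,6,5,5,6,6,6]
arr[mid]=5=5: mid=2
arr[mid]=5=5: mid=3
arr[mid]=6>5: swap arr[3],arr[8]; hi=7 → [5,5,5,6,6,6,5,5,6,6,6]
arr[mid]=6>5: swap arr[3],arr[7]; hi=6 → [5,5,5,5,6,6,5,6,6,6,6]
arr[mid]=5=5: mid=4
arr[mid]=6>5: swap arr[4],arr[6]; hi=5 → [5,5,5,5,5,6,6,6,6,6,6]
arr[mid]=5=5: mid=5
arr[mid]=6>5: swap arr[5],arr[5]; hi=4 → [5,5,5,5,5,6,6,6,6,6,6]
end: lo=0, hi=4; arr = [5,5,5,5,5,6,6,6,6,6,6]

[5,5,5,5,5,6,6,6,6,6,6]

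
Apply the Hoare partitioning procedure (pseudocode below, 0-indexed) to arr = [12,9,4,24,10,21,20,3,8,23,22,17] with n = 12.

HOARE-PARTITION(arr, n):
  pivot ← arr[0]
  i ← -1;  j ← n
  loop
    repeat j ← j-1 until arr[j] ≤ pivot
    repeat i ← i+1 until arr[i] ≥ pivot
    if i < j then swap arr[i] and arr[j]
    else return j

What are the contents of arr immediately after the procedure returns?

pivot = arr[0] = 12; i = -1, j = 12
j→8 (arr[8]=8≤12), i→0 (arr[0]=12≥12); i<j, swap → [8,9,4,24,10,21,20,3,12,23,22,17]
j→7 (arr[7]=3≤12), i→3 (arr[3]=24≥12); i<j, swap → [8,9,4,3,10,21,20,24,12,23,22,17]
j→4, i→5; i≥j, return j=4. arr = [8,9,4,3,10,21,20,24,12,23,22,17]

[8,9,4,3,10,21,20,24,12,23,22,17]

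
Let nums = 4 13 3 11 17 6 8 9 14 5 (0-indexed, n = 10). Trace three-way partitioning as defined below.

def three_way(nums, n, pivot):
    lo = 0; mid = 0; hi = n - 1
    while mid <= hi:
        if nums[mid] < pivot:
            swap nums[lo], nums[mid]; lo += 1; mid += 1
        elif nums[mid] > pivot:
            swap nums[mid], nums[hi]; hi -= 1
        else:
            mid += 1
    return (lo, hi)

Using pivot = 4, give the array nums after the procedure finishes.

3 4 11 17 6 8 9 14 5 13

pivot = 4; lo=0, mid=0, hi=9
nums[mid]=4=4: mid=1
nums[mid]=13>4: swap nums[1],nums[9]; hi=8 → 4 5 3 11 17 6 8 9 14 13
nums[mid]=5>4: swap nums[1],nums[8]; hi=7 → 4 14 3 11 17 6 8 9 5 13
nums[mid]=14>4: swap nums[1],nums[7]; hi=6 → 4 9 3 11 17 6 8 14 5 13
nums[mid]=9>4: swap nums[1],nums[6]; hi=5 → 4 8 3 11 17 6 9 14 5 13
nums[mid]=8>4: swap nums[1],nums[5]; hi=4 → 4 6 3 11 17 8 9 14 5 13
nums[mid]=6>4: swap nums[1],nums[4]; hi=3 → 4 17 3 11 6 8 9 14 5 13
nums[mid]=17>4: swap nums[1],nums[3]; hi=2 → 4 11 3 17 6 8 9 14 5 13
nums[mid]=11>4: swap nums[1],nums[2]; hi=1 → 4 3 11 17 6 8 9 14 5 13
nums[mid]=3<4: swap nums[0],nums[1]; lo=1,mid=2 → 3 4 11 17 6 8 9 14 5 13
end: lo=1, hi=1; nums = 3 4 11 17 6 8 9 14 5 13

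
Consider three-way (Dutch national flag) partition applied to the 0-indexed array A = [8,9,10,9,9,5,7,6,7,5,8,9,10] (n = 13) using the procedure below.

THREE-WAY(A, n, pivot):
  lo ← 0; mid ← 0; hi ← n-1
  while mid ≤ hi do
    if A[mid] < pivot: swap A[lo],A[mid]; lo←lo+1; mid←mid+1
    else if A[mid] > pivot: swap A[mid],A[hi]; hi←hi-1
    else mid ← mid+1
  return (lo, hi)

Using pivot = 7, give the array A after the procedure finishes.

[5,6,5,7,7,9,9,10,9,8,9,10,8]

lo=0 mid=0 hi=12
8>7: swap(0,12), hi=11 ⇒ [10,9,10,9,9,5,7,6,7,5,8,9,8]
10>7: swap(0,11), hi=10 ⇒ [9,9,10,9,9,5,7,6,7,5,8,10,8]
9>7: swap(0,10), hi=9 ⇒ [8,9,10,9,9,5,7,6,7,5,9,10,8]
8>7: swap(0,9), hi=8 ⇒ [5,9,10,9,9,5,7,6,7,8,9,10,8]
5<7: swap(0,0), lo=1 mid=1 ⇒ [5,9,10,9,9,5,7,6,7,8,9,10,8]
9>7: swap(1,8), hi=7 ⇒ [5,7,10,9,9,5,7,6,9,8,9,10,8]
7=7: mid=2
10>7: swap(2,7), hi=6 ⇒ [5,7,6,9,9,5,7,10,9,8,9,10,8]
6<7: swap(1,2), lo=2 mid=3 ⇒ [5,6,7,9,9,5,7,10,9,8,9,10,8]
9>7: swap(3,6), hi=5 ⇒ [5,6,7,7,9,5,9,10,9,8,9,10,8]
7=7: mid=4
9>7: swap(4,5), hi=4 ⇒ [5,6,7,7,5,9,9,10,9,8,9,10,8]
5<7: swap(2,4), lo=3 mid=5 ⇒ [5,6,5,7,7,9,9,10,9,8,9,10,8]
done. lo=3 hi=4; A=[5,6,5,7,7,9,9,10,9,8,9,10,8]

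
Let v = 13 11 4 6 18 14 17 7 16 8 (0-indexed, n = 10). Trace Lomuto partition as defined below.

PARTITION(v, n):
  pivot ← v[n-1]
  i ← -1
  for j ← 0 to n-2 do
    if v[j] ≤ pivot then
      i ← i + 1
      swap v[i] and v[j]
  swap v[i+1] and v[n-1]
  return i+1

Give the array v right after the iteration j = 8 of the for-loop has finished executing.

4 6 7 11 18 14 17 13 16 8

pivot=8, i=-1
j=0: 13>8, skip
j=1: 11>8, skip
j=2: 4≤8, i=0, swap(0,2) ⇒ 4 11 13 6 18 14 17 7 16 8
j=3: 6≤8, i=1, swap(1,3) ⇒ 4 6 13 11 18 14 17 7 16 8
j=4: 18>8, skip
j=5: 14>8, skip
j=6: 17>8, skip
j=7: 7≤8, i=2, swap(2,7) ⇒ 4 6 7 11 18 14 17 13 16 8
j=8: 16>8, skip
(after j=8) v = 4 6 7 11 18 14 17 13 16 8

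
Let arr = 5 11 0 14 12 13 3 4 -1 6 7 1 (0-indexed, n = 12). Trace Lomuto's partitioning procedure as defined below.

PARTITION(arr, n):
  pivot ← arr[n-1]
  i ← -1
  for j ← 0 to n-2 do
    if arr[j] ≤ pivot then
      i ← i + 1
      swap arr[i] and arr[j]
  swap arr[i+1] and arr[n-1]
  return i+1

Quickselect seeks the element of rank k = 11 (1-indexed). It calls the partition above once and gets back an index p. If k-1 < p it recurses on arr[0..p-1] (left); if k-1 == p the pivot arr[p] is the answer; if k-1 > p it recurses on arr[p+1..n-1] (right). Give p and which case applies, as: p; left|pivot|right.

2; right

pivot=1, i=-1
j=0: 5>1, skip
j=1: 11>1, skip
j=2: 0≤1, i=0, swap(0,2) ⇒ 0 11 5 14 12 13 3 4 -1 6 7 1
j=3: 14>1, skip
j=4: 12>1, skip
j=5: 13>1, skip
j=6: 3>1, skip
j=7: 4>1, skip
j=8: -1≤1, i=1, swap(1,8) ⇒ 0 -1 5 14 12 13 3 4 11 6 7 1
j=9: 6>1, skip
j=10: 7>1, skip
swap(2,11) ⇒ 0 -1 1 14 12 13 3 4 11 6 7 5; return 2
p = 2; k-1 = 10 > 2 ⇒ right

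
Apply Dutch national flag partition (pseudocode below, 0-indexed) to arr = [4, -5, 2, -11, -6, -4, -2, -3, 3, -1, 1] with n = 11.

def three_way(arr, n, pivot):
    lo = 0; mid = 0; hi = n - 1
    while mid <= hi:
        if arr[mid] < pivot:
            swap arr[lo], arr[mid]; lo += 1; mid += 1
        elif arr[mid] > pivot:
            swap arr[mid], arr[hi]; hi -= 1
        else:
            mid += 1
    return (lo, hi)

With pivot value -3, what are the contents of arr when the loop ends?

[-5, -4, -11, -6, -3, -2, 2, 3, -1, 1, 4]

pivot = -3; lo=0, mid=0, hi=10
arr[mid]=4>-3: swap arr[0],arr[10]; hi=9 → [1, -5, 2, -11, -6, -4, -2, -3, 3, -1, 4]
arr[mid]=1>-3: swap arr[0],arr[9]; hi=8 → [-1, -5, 2, -11, -6, -4, -2, -3, 3, 1, 4]
arr[mid]=-1>-3: swap arr[0],arr[8]; hi=7 → [3, -5, 2, -11, -6, -4, -2, -3, -1, 1, 4]
arr[mid]=3>-3: swap arr[0],arr[7]; hi=6 → [-3, -5, 2, -11, -6, -4, -2, 3, -1, 1, 4]
arr[mid]=-3=-3: mid=1
arr[mid]=-5<-3: swap arr[0],arr[1]; lo=1,mid=2 → [-5, -3, 2, -11, -6, -4, -2, 3, -1, 1, 4]
arr[mid]=2>-3: swap arr[2],arr[6]; hi=5 → [-5, -3, -2, -11, -6, -4, 2, 3, -1, 1, 4]
arr[mid]=-2>-3: swap arr[2],arr[5]; hi=4 → [-5, -3, -4, -11, -6, -2, 2, 3, -1, 1, 4]
arr[mid]=-4<-3: swap arr[1],arr[2]; lo=2,mid=3 → [-5, -4, -3, -11, -6, -2, 2, 3, -1, 1, 4]
arr[mid]=-11<-3: swap arr[2],arr[3]; lo=3,mid=4 → [-5, -4, -11, -3, -6, -2, 2, 3, -1, 1, 4]
arr[mid]=-6<-3: swap arr[3],arr[4]; lo=4,mid=5 → [-5, -4, -11, -6, -3, -2, 2, 3, -1, 1, 4]
end: lo=4, hi=4; arr = [-5, -4, -11, -6, -3, -2, 2, 3, -1, 1, 4]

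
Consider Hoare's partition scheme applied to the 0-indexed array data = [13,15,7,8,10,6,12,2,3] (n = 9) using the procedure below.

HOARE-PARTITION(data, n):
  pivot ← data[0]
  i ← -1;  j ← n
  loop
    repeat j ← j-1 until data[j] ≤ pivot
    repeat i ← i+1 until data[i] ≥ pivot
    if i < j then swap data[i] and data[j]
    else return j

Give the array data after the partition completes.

[3,2,7,8,10,6,12,15,13]

pivot=13
j stops at 8 (3), i stops at 0 (13); swap ⇒ [3,15,7,8,10,6,12,2,13]
j stops at 7 (2), i stops at 1 (15); swap ⇒ [3,2,7,8,10,6,12,15,13]
j stops at 6, i stops at 7; i≥j ⇒ return 6. data=[3,2,7,8,10,6,12,15,13]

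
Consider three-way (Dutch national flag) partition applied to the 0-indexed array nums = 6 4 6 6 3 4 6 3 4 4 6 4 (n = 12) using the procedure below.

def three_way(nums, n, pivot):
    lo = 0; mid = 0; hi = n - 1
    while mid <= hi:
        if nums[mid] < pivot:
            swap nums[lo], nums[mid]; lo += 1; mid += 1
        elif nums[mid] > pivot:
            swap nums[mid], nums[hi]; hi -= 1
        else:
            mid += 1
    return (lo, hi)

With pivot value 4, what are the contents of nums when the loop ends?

lo=0 mid=0 hi=11
6>4: swap(0,11), hi=10 ⇒ 4 4 6 6 3 4 6 3 4 4 6 6
4=4: mid=1
4=4: mid=2
6>4: swap(2,10), hi=9 ⇒ 4 4 6 6 3 4 6 3 4 4 6 6
6>4: swap(2,9), hi=8 ⇒ 4 4 4 6 3 4 6 3 4 6 6 6
4=4: mid=3
6>4: swap(3,8), hi=7 ⇒ 4 4 4 4 3 4 6 3 6 6 6 6
4=4: mid=4
3<4: swap(0,4), lo=1 mid=5 ⇒ 3 4 4 4 4 4 6 3 6 6 6 6
4=4: mid=6
6>4: swap(6,7), hi=6 ⇒ 3 4 4 4 4 4 3 6 6 6 6 6
3<4: swap(1,6), lo=2 mid=7 ⇒ 3 3 4 4 4 4 4 6 6 6 6 6
done. lo=2 hi=6; nums=3 3 4 4 4 4 4 6 6 6 6 6

3 3 4 4 4 4 4 6 6 6 6 6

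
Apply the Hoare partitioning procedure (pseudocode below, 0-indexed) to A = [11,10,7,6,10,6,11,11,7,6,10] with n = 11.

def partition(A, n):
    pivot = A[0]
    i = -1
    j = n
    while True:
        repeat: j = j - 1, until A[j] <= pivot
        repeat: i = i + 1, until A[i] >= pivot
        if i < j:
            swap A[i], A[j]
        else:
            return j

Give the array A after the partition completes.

[10,10,7,6,10,6,6,7,11,11,11]

pivot = A[0] = 11; i = -1, j = 11
j→10 (A[10]=10≤11), i→0 (A[0]=11≥11); i<j, swap → [10,10,7,6,10,6,11,11,7,6,11]
j→9 (A[9]=6≤11), i→6 (A[6]=11≥11); i<j, swap → [10,10,7,6,10,6,6,11,7,11,11]
j→8 (A[8]=7≤11), i→7 (A[7]=11≥11); i<j, swap → [10,10,7,6,10,6,6,7,11,11,11]
j→7, i→8; i≥j, return j=7. A = [10,10,7,6,10,6,6,7,11,11,11]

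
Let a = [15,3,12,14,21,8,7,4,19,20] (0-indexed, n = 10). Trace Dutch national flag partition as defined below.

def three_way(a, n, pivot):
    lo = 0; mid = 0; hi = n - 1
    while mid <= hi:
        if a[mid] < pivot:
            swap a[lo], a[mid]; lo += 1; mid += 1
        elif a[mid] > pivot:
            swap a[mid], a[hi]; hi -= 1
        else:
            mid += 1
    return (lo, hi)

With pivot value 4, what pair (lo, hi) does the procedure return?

(1, 1)

pivot = 4; lo=0, mid=0, hi=9
a[mid]=15>4: swap a[0],a[9]; hi=8 → [20,3,12,14,21,8,7,4,19,15]
a[mid]=20>4: swap a[0],a[8]; hi=7 → [19,3,12,14,21,8,7,4,20,15]
a[mid]=19>4: swap a[0],a[7]; hi=6 → [4,3,12,14,21,8,7,19,20,15]
a[mid]=4=4: mid=1
a[mid]=3<4: swap a[0],a[1]; lo=1,mid=2 → [3,4,12,14,21,8,7,19,20,15]
a[mid]=12>4: swap a[2],a[6]; hi=5 → [3,4,7,14,21,8,12,19,20,15]
a[mid]=7>4: swap a[2],a[5]; hi=4 → [3,4,8,14,21,7,12,19,20,15]
a[mid]=8>4: swap a[2],a[4]; hi=3 → [3,4,21,14,8,7,12,19,20,15]
a[mid]=21>4: swap a[2],a[3]; hi=2 → [3,4,14,21,8,7,12,19,20,15]
a[mid]=14>4: swap a[2],a[2]; hi=1 → [3,4,14,21,8,7,12,19,20,15]
end: lo=1, hi=1; a = [3,4,14,21,8,7,12,19,20,15]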